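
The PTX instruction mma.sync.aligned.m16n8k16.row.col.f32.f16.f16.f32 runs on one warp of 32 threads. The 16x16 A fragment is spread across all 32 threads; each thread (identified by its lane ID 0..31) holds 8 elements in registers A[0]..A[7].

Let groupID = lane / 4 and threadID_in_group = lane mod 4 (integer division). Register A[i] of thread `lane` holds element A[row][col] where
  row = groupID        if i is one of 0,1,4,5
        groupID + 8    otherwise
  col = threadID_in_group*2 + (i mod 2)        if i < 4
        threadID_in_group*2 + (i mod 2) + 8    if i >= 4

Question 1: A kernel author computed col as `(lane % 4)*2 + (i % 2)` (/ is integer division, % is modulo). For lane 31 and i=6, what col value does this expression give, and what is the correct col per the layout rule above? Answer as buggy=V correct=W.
buggy=6 correct=14

`(lane % 4)*2 + (i % 2)`[31,6]→6
lane 31: G=7 (31/4), T=3 (31%4)
i=6: r=7+8=15, c=3*2+0+8=14
col: 6 vs 14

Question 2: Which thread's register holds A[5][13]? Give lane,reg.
22,5

r: 5->gid=5,r8=0  c: 13->c8=1,tid=2,i&1=1
L=5*4+2=22  i=1*4+0*2+1=5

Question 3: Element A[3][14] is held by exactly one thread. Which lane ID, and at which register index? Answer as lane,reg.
r: 3->gid=3,r8=0  c: 14->c8=1,tid=3,i&1=0
L=3*4+3=15  i=1*4+0*2+0=4

15,4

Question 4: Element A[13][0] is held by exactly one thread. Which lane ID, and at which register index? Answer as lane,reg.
r=13->g=5,rb=1  c=0->cb=0,t=0,b0=0
L=5*4+0=20  i=0*4+1*2+0=2

20,2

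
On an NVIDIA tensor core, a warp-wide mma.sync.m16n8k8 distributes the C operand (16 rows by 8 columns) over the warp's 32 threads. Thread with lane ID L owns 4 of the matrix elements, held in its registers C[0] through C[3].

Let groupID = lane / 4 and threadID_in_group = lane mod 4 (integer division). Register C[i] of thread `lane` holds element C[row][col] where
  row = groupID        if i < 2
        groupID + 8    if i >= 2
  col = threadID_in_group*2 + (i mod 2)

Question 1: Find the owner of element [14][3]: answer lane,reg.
25,3

r: 14->gid=6,r8=1  c: 3->tid=1,i&1=1
L=6*4+1=25  i=1*2+1=3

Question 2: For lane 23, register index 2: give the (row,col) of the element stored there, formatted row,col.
lane 23: G=5 (23/4), T=3 (23%4)
i=2: r=5+8=13, c=3*2+0=6

13,6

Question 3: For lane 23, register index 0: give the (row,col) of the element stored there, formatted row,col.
lane 23: gr=5 (23/4), th=3 (23%4)
i=0: r=5+0=5, c=3*2+0=6

5,6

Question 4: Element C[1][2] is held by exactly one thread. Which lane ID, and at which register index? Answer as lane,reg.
5,0

r=1⇒gr=1,Rb=0  c=2⇒th=1,odd=0
L=1*4+1=5  i=0*2+0=0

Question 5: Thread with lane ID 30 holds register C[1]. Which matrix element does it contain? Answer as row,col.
7,5

L=30->gid=30>>2=7, tid=30&3=2
[1]->row 7+0=7  col 2·2+1=5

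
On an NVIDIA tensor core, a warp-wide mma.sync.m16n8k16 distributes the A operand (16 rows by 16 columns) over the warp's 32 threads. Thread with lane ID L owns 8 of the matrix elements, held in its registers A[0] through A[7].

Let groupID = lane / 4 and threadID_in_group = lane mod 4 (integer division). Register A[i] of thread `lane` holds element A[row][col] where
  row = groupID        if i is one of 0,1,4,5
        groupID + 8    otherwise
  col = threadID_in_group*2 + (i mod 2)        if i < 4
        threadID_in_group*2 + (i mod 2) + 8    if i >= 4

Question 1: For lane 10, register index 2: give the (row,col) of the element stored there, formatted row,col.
lane 10->10/4=2, 10 mod 4=2
i=2  r:2+8->10  c:2·2+0+0->4

10,4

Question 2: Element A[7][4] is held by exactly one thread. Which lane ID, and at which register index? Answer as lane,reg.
r: 7->gid=7,r8=0  c: 4->c8=0,tid=2,i&1=0
L=7*4+2=30  i=0*4+0*2+0=0

30,0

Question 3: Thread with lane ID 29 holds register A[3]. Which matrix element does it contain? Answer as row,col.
lane 29⇒29/4=7, 29 mod 4=1
i=3  r:7+8⇒15  c:2·1+1+0⇒3

15,3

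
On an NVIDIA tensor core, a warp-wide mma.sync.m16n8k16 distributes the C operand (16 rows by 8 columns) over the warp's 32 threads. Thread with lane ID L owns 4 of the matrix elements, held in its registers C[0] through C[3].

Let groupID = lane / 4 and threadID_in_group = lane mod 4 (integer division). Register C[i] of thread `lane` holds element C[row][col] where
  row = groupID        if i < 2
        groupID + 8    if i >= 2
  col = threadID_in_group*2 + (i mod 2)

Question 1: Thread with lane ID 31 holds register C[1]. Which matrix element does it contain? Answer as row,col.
L=31⇒gr=31>>2=7, th=31&3=3
[1]⇒row 7+0=7  col 3·2+1=7

7,7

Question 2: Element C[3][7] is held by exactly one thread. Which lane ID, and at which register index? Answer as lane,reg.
15,1

r=3⇒gr=3,Rb=0  c=7⇒th=3,odd=1
L=3*4+3=15  i=0*2+1=1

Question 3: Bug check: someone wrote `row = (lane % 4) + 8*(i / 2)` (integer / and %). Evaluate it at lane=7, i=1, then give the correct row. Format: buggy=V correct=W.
buggy=3 correct=1

`(lane % 4) + 8*(i / 2)`[7,1]->3
7: g=1,t=3
[1] (1+0,3*2+1) = (1,7)
row: 3 vs 1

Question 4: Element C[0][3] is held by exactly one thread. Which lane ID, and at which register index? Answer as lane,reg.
1,1

r=0->g=0,rb=0  c=3->t=1,b0=1
L=0*4+1=1  i=0*2+1=1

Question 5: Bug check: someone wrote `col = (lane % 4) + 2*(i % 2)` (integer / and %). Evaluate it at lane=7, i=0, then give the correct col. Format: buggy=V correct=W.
buggy=3 correct=6

`(lane % 4) + 2*(i % 2)`[7,0]->3
7: g=1,t=3
[0] (1+0,3*2+0) = (1,6)
col: 3 vs 6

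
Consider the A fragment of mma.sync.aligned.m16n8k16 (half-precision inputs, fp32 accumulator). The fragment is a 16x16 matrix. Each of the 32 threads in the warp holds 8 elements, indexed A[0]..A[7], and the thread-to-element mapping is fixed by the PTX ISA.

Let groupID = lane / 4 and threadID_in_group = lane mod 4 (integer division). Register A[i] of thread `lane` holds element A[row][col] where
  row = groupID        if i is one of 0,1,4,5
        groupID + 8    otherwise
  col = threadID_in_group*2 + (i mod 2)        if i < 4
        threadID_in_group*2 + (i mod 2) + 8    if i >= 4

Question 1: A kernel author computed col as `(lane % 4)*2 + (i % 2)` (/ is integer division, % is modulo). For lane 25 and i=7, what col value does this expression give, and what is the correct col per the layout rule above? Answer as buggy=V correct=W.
`(lane % 4)*2 + (i % 2)`[25,7]->3
lane 25->25/4=6, 25 mod 4=1
i=7  r:6+8->14  c:2·1+1+8->11
col: 3 vs 11

buggy=3 correct=11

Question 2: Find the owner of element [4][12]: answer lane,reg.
r:4=>grp=4,rB=0  c:12=>cB=1,tig=2,lo=0
L=4*4+2=18  i=1*4+0*2+0=4

18,4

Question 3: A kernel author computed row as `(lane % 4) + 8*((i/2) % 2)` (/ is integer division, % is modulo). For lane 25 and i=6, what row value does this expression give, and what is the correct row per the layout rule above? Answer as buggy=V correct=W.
`(lane % 4) + 8*((i/2) % 2)`[25,6]->9
25: gid=6,tid=1
[6] (6+8,1*2+0+8) = (14,10)
row: 9 vs 14

buggy=9 correct=14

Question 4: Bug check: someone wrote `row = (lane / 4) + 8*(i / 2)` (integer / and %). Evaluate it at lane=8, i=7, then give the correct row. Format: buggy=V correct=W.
buggy=26 correct=10

`(lane / 4) + 8*(i / 2)`[8,7]→26
lane 8→8/4=2, 8 mod 4=0
i=7  r:2+8→10  c:2·0+1+8→9
row: 26 vs 10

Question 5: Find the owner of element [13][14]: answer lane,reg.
r=13→G=5,rhi=1  c=14→chi=1,T=3,p=0
L=5*4+3=23  i=1*4+1*2+0=6

23,6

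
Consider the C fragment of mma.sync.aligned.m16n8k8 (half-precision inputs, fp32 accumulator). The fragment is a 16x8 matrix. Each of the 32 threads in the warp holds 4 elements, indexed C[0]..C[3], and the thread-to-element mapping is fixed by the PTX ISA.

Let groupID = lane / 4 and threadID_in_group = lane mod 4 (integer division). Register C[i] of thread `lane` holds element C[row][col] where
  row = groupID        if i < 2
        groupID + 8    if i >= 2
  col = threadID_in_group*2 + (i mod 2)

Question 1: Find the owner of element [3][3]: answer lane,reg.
13,1

r=3->g=3,rb=0  c=3->t=1,b0=1
L=3*4+1=13  i=0*2+1=1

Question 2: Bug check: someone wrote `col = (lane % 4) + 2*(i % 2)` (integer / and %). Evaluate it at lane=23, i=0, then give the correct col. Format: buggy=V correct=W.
buggy=3 correct=6

`(lane % 4) + 2*(i % 2)`[23,0]=>3
L=23=>grp=23>>2=5, tig=23&3=3
[0]=>row 5+0=5  col 3·2+0=6
col: 3 vs 6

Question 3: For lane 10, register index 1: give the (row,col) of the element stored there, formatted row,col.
2,5

lane 10: grp=2 (10/4), tig=2 (10%4)
i=1: r=2+0=2, c=2*2+1=5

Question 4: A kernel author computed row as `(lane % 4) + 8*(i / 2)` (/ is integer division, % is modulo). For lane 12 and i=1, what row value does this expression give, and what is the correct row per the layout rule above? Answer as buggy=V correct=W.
`(lane % 4) + 8*(i / 2)`[12,1]->0
12: gid=3,tid=0
[1] (3+0,0*2+1) = (3,1)
row: 0 vs 3

buggy=0 correct=3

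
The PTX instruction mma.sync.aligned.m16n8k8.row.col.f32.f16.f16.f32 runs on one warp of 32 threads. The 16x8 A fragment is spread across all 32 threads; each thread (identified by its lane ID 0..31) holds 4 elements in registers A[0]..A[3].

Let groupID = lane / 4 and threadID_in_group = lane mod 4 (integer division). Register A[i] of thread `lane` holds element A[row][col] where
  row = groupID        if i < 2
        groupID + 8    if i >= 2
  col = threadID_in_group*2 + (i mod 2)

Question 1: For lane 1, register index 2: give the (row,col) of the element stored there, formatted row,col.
1: g=0,t=1
[2] (0+8,1*2+0) = (8,2)

8,2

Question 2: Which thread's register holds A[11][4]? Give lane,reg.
r:11=>grp=3,rB=1  c:4=>tig=2,lo=0
L=3*4+2=14  i=1*2+0=2

14,2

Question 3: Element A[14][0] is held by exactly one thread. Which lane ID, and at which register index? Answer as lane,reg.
24,2

r=14⇒gr=6,Rb=1  c=0⇒th=0,odd=0
L=6*4+0=24  i=1*2+0=2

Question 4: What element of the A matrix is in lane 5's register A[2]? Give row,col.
lane 5=>5/4=1, 5 mod 4=1
i=2  r:1+8=>9  c:2·1+0=>2

9,2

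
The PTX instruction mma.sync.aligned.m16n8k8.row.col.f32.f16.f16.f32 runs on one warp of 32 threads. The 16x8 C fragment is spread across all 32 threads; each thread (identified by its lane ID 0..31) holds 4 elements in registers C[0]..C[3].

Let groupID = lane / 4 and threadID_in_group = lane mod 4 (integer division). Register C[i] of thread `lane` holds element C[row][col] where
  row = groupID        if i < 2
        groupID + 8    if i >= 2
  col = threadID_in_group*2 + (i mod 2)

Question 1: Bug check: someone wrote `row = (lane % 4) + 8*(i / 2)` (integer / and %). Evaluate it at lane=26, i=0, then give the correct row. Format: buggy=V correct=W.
buggy=2 correct=6

`(lane % 4) + 8*(i / 2)`[26,0]->2
26: g=6,t=2
[0] (6+0,2*2+0) = (6,4)
row: 2 vs 6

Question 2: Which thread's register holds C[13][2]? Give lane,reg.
21,2

r:13=>grp=5,rB=1  c:2=>tig=1,lo=0
L=5*4+1=21  i=1*2+0=2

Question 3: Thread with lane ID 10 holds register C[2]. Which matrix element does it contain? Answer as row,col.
10,4

lane 10: gid=2 (10/4), tid=2 (10%4)
i=2: r=2+8=10, c=2*2+0=4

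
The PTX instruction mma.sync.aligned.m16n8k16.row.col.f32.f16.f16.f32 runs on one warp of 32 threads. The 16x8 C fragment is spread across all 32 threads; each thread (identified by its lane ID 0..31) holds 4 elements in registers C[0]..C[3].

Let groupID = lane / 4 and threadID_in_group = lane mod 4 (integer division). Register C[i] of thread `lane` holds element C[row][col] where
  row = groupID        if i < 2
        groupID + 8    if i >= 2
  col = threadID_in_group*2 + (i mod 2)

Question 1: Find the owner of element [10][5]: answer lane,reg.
r:10=>grp=2,rB=1  c:5=>tig=2,lo=1
L=2*4+2=10  i=1*2+1=3

10,3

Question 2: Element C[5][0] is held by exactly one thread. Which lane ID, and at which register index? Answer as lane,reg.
20,0

r=5→G=5,rhi=0  c=0→T=0,p=0
L=5*4+0=20  i=0*2+0=0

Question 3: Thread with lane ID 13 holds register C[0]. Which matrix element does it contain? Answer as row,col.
lane 13⇒13/4=3, 13 mod 4=1
i=0  r:3+0⇒3  c:2·1+0⇒2

3,2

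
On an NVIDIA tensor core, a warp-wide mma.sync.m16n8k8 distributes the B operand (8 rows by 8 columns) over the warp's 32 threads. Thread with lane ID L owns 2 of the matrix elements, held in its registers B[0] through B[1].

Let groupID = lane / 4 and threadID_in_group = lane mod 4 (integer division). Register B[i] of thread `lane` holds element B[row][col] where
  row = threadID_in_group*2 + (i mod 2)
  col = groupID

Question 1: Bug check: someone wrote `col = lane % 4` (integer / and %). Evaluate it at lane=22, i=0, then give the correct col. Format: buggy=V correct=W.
buggy=2 correct=5

`lane % 4`[22,0]=>2
L=22=>grp=22>>2=5, tig=22&3=2
[0]=>row 2·2+0=4  col grp=5
col: 2 vs 5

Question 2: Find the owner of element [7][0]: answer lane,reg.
3,1

c=0→G=0  r=7→T=3,p=1
L=0*4+3=3  i=1=1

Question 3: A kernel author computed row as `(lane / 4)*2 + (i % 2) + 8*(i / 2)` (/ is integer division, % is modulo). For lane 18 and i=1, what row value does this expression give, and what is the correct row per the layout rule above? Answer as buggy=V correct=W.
buggy=9 correct=5

`(lane / 4)*2 + (i % 2) + 8*(i / 2)`[18,1]->9
18: gid=4,tid=2
[1] (2*2+1,4) = (5,4)
row: 9 vs 5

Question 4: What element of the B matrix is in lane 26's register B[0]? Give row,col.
lane 26: gr=6 (26/4), th=2 (26%4)
i=0: r=2*2+0=4, c=gr=6

4,6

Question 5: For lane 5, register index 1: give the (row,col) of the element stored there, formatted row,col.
3,1

L=5->g=5>>2=1, t=5&3=1
[1]->row 1·2+1=3  col g=1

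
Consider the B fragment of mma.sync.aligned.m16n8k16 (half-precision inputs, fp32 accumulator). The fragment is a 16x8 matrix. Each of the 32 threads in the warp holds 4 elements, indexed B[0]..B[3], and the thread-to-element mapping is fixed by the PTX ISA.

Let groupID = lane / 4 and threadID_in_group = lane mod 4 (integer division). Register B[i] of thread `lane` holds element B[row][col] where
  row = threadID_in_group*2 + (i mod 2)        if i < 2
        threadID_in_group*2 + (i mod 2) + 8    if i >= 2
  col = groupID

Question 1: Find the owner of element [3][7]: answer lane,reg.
29,1

c: 7->gid=7  r: 3->r8=0,tid=1,i&1=1
L=7*4+1=29  i=0*2+1=1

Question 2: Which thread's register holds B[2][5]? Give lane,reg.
c: 5->gid=5  r: 2->r8=0,tid=1,i&1=0
L=5*4+1=21  i=0*2+0=0

21,0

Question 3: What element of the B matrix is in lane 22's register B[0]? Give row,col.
lane 22: grp=5 (22/4), tig=2 (22%4)
i=0: r=2*2+0+0=4, c=grp=5

4,5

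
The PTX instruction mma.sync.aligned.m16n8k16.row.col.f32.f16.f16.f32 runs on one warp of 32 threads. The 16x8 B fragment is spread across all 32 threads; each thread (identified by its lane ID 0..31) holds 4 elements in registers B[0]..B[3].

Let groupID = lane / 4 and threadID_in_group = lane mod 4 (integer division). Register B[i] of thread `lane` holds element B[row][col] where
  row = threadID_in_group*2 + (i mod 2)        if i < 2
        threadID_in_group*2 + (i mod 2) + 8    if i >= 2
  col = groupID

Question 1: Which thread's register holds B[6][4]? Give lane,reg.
c:4=>grp=4  r:6=>rB=0,tig=3,lo=0
L=4*4+3=19  i=0*2+0=0

19,0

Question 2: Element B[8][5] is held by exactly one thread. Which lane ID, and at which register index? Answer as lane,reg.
c=5->g=5  r=8->rb=1,t=0,b0=0
L=5*4+0=20  i=1*2+0=2

20,2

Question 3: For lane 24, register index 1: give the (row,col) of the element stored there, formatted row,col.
1,6

lane 24: G=6 (24/4), T=0 (24%4)
i=1: r=0*2+1+0=1, c=G=6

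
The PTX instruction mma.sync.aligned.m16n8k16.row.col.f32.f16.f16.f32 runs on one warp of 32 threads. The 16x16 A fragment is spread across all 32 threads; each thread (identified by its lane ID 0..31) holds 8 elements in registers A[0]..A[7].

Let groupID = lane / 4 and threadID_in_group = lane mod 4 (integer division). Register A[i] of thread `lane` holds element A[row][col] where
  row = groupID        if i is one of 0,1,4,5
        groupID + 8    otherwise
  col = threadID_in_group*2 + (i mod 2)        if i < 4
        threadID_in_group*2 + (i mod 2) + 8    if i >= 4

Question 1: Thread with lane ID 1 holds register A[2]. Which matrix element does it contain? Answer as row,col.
8,2

L=1=>grp=1>>2=0, tig=1&3=1
[2]=>row 0+8=8  col 1·2+0+0=2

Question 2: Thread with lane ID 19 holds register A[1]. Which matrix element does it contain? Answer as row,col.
4,7

lane 19: G=4 (19/4), T=3 (19%4)
i=1: r=4+0=4, c=3*2+1+0=7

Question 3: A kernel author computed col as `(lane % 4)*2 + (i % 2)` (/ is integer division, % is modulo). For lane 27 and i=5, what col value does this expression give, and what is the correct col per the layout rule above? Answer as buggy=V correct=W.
buggy=7 correct=15

`(lane % 4)*2 + (i % 2)`[27,5]⇒7
lane 27⇒27/4=6, 27 mod 4=3
i=5  r:6+0⇒6  c:2·3+1+8⇒15
col: 7 vs 15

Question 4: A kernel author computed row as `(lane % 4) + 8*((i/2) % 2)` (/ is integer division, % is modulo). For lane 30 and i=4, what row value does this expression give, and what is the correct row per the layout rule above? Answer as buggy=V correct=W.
buggy=2 correct=7

`(lane % 4) + 8*((i/2) % 2)`[30,4]->2
lane 30->30/4=7, 30 mod 4=2
i=4  r:7+0->7  c:2·2+0+8->12
row: 2 vs 7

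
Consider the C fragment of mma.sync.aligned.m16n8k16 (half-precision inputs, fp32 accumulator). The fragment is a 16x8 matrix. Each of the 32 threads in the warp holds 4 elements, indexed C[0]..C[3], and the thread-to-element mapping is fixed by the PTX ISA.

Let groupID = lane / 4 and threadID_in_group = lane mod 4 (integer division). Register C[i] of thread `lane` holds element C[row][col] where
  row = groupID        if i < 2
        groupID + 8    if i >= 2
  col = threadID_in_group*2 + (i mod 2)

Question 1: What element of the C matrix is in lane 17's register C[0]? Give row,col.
17: gid=4,tid=1
[0] (4+0,1*2+0) = (4,2)

4,2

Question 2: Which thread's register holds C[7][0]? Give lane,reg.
28,0

r:7=>grp=7,rB=0  c:0=>tig=0,lo=0
L=7*4+0=28  i=0*2+0=0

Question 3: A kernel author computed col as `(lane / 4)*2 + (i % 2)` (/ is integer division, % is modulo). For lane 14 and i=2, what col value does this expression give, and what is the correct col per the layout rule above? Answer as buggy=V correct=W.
buggy=6 correct=4

`(lane / 4)*2 + (i % 2)`[14,2]→6
14: G=3,T=2
[2] (3+8,2*2+0) = (11,4)
col: 6 vs 4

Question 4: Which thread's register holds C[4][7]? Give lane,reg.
19,1

r=4→G=4,rhi=0  c=7→T=3,p=1
L=4*4+3=19  i=0*2+1=1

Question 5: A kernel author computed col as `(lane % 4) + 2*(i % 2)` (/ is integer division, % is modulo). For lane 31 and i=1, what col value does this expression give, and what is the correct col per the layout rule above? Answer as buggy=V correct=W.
buggy=5 correct=7

`(lane % 4) + 2*(i % 2)`[31,1]->5
lane 31->31/4=7, 31 mod 4=3
i=1  r:7+0->7  c:2·3+1->7
col: 5 vs 7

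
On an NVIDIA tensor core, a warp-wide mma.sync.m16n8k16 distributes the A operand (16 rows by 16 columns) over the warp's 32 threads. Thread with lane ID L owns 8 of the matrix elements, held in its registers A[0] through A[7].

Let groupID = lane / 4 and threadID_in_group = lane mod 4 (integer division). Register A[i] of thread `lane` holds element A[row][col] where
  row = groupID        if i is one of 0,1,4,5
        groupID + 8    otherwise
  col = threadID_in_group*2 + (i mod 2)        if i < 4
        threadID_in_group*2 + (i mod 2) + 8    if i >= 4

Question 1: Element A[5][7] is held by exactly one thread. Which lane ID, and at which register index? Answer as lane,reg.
23,1

r=5->g=5,rb=0  c=7->cb=0,t=3,b0=1
L=5*4+3=23  i=0*4+0*2+1=1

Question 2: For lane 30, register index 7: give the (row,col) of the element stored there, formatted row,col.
L=30->g=30>>2=7, t=30&3=2
[7]->row 7+8=15  col 2·2+1+8=13

15,13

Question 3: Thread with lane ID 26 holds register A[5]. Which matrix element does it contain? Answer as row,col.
6,13

lane 26->26/4=6, 26 mod 4=2
i=5  r:6+0->6  c:2·2+1+8->13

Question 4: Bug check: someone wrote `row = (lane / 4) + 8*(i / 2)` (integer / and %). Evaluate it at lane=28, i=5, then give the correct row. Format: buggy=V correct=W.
buggy=23 correct=7

`(lane / 4) + 8*(i / 2)`[28,5]⇒23
L=28⇒gr=28>>2=7, th=28&3=0
[5]⇒row 7+0=7  col 0·2+1+8=9
row: 23 vs 7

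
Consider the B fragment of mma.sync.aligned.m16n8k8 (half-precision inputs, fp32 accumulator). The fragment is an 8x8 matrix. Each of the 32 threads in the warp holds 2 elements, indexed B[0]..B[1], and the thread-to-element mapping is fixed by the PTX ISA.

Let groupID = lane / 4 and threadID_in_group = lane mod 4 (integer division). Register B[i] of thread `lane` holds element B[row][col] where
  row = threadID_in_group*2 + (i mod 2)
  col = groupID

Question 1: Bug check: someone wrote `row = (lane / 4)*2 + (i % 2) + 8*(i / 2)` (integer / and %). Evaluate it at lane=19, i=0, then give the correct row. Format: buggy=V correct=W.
buggy=8 correct=6

`(lane / 4)*2 + (i % 2) + 8*(i / 2)`[19,0]→8
19: G=4,T=3
[0] (3*2+0,4) = (6,4)
row: 8 vs 6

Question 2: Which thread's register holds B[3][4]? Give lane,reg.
c=4⇒gr=4  r=3⇒th=1,odd=1
L=4*4+1=17  i=1=1

17,1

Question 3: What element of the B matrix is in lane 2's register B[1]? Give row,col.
5,0

lane 2: grp=0 (2/4), tig=2 (2%4)
i=1: r=2*2+1=5, c=grp=0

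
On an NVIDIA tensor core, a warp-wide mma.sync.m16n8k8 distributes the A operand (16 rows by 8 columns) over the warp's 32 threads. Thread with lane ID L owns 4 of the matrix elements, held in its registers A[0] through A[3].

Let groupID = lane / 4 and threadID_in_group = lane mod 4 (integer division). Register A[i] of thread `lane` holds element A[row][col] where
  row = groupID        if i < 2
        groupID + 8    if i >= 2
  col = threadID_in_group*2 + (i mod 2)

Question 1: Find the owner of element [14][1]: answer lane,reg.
24,3

r=14→G=6,rhi=1  c=1→T=0,p=1
L=6*4+0=24  i=1*2+1=3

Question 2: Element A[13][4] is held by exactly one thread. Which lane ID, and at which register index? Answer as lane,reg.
r:13=>grp=5,rB=1  c:4=>tig=2,lo=0
L=5*4+2=22  i=1*2+0=2

22,2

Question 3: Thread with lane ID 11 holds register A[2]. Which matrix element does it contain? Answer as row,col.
10,6

11: g=2,t=3
[2] (2+8,3*2+0) = (10,6)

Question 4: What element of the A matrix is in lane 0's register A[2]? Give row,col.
lane 0->0/4=0, 0 mod 4=0
i=2  r:0+8->8  c:2·0+0->0

8,0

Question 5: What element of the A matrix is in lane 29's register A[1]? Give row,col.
lane 29: G=7 (29/4), T=1 (29%4)
i=1: r=7+0=7, c=1*2+1=3

7,3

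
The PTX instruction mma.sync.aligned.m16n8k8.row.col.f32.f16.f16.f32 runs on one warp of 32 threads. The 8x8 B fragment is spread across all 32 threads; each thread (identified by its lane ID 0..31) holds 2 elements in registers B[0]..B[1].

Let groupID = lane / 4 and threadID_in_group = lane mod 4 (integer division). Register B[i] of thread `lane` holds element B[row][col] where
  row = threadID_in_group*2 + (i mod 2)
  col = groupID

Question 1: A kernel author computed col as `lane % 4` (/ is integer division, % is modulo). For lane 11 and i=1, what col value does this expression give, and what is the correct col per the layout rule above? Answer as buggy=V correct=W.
`lane % 4`[11,1]→3
L=11→G=11>>2=2, T=11&3=3
[1]→row 3·2+1=7  col G=2
col: 3 vs 2

buggy=3 correct=2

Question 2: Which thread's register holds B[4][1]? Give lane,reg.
6,0

c=1->g=1  r=4->t=2,b0=0
L=1*4+2=6  i=0=0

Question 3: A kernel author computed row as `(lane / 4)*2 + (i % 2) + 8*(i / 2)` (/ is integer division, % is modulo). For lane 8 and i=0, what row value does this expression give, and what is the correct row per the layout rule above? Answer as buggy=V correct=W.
buggy=4 correct=0

`(lane / 4)*2 + (i % 2) + 8*(i / 2)`[8,0]⇒4
lane 8⇒8/4=2, 8 mod 4=0
i=0  r:2·0+0⇒0  c:2
row: 4 vs 0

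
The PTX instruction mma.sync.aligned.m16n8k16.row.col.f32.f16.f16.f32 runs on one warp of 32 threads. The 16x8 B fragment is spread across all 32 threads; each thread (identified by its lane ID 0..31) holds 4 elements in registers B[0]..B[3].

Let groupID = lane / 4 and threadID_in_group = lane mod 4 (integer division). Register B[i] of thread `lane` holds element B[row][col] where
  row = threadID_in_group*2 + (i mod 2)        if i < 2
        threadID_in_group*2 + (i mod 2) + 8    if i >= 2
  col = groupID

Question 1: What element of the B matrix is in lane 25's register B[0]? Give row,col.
2,6

lane 25: grp=6 (25/4), tig=1 (25%4)
i=0: r=1*2+0+0=2, c=grp=6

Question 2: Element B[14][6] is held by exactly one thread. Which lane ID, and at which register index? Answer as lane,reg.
c:6=>grp=6  r:14=>rB=1,tig=3,lo=0
L=6*4+3=27  i=1*2+0=2

27,2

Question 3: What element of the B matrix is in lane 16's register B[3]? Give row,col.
9,4

16: g=4,t=0
[3] (0*2+1+8,4) = (9,4)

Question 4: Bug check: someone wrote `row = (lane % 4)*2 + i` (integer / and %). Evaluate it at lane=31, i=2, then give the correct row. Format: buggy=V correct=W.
buggy=8 correct=14

`(lane % 4)*2 + i`[31,2]⇒8
31: gr=7,th=3
[2] (3*2+0+8,7) = (14,7)
row: 8 vs 14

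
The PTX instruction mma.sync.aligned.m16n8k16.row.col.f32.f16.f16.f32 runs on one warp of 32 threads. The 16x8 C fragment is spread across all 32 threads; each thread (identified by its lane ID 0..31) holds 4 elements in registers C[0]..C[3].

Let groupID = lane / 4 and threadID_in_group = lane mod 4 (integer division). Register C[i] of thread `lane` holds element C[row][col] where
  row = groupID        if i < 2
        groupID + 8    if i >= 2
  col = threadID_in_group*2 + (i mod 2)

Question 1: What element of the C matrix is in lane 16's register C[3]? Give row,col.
12,1

L=16->gid=16>>2=4, tid=16&3=0
[3]->row 4+8=12  col 0·2+1=1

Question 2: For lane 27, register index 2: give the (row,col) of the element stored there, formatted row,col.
14,6

lane 27->27/4=6, 27 mod 4=3
i=2  r:6+8->14  c:2·3+0->6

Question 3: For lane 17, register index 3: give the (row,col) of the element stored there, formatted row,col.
12,3

lane 17=>17/4=4, 17 mod 4=1
i=3  r:4+8=>12  c:2·1+1=>3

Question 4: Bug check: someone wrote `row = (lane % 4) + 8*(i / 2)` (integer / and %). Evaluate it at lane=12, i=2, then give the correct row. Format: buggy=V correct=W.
buggy=8 correct=11

`(lane % 4) + 8*(i / 2)`[12,2]->8
lane 12: gid=3 (12/4), tid=0 (12%4)
i=2: r=3+8=11, c=0*2+0=0
row: 8 vs 11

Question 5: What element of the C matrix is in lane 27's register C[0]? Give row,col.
6,6

L=27→G=27>>2=6, T=27&3=3
[0]→row 6+0=6  col 3·2+0=6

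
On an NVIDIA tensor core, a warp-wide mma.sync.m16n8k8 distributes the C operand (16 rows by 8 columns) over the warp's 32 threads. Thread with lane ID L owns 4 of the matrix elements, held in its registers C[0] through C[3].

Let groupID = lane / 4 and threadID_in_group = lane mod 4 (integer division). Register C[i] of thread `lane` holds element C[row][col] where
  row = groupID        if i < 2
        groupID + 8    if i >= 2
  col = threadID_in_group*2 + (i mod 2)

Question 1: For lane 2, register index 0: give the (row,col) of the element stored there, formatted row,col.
lane 2: gid=0 (2/4), tid=2 (2%4)
i=0: r=0+0=0, c=2*2+0=4

0,4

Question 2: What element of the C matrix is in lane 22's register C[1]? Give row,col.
L=22->g=22>>2=5, t=22&3=2
[1]->row 5+0=5  col 2·2+1=5

5,5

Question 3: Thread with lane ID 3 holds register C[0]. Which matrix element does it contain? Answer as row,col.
0,6

3: gid=0,tid=3
[0] (0+0,3*2+0) = (0,6)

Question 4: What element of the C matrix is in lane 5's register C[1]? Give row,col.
5: gr=1,th=1
[1] (1+0,1*2+1) = (1,3)

1,3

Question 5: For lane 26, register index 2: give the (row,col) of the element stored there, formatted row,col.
L=26->gid=26>>2=6, tid=26&3=2
[2]->row 6+8=14  col 2·2+0=4

14,4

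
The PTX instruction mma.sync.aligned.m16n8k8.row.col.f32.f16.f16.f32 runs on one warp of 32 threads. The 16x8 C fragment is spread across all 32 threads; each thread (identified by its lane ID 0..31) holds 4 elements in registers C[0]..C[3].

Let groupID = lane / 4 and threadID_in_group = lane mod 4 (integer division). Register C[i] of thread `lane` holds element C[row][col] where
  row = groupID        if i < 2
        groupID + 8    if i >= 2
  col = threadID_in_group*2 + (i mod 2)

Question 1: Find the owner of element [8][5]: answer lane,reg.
r=8→G=0,rhi=1  c=5→T=2,p=1
L=0*4+2=2  i=1*2+1=3

2,3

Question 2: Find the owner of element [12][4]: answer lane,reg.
r: 12->gid=4,r8=1  c: 4->tid=2,i&1=0
L=4*4+2=18  i=1*2+0=2

18,2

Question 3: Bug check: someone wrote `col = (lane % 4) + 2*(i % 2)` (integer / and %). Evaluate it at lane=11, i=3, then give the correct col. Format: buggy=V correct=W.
`(lane % 4) + 2*(i % 2)`[11,3]⇒5
lane 11: gr=2 (11/4), th=3 (11%4)
i=3: r=2+8=10, c=3*2+1=7
col: 5 vs 7

buggy=5 correct=7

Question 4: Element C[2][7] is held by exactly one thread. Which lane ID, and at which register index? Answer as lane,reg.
11,1

r:2=>grp=2,rB=0  c:7=>tig=3,lo=1
L=2*4+3=11  i=0*2+1=1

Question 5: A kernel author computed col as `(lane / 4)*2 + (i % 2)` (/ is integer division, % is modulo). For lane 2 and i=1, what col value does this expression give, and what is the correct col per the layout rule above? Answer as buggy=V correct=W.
buggy=1 correct=5

`(lane / 4)*2 + (i % 2)`[2,1]->1
lane 2: gid=0 (2/4), tid=2 (2%4)
i=1: r=0+0=0, c=2*2+1=5
col: 1 vs 5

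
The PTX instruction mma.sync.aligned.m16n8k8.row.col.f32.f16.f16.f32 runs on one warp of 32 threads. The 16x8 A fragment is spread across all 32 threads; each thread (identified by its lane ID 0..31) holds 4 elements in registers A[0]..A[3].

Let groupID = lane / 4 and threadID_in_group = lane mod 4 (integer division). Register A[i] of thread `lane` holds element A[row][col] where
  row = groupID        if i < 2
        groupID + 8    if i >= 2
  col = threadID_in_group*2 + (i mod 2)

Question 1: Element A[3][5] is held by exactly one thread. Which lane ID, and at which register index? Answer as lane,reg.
14,1

r=3⇒gr=3,Rb=0  c=5⇒th=2,odd=1
L=3*4+2=14  i=0*2+1=1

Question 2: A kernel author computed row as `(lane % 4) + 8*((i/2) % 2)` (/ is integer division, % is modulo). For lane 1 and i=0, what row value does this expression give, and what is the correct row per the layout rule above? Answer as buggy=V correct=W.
buggy=1 correct=0

`(lane % 4) + 8*((i/2) % 2)`[1,0]=>1
1: grp=0,tig=1
[0] (0+0,1*2+0) = (0,2)
row: 1 vs 0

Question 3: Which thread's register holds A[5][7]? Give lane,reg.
23,1

r=5⇒gr=5,Rb=0  c=7⇒th=3,odd=1
L=5*4+3=23  i=0*2+1=1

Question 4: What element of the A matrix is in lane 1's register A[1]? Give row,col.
0,3

lane 1⇒1/4=0, 1 mod 4=1
i=1  r:0+0⇒0  c:2·1+1⇒3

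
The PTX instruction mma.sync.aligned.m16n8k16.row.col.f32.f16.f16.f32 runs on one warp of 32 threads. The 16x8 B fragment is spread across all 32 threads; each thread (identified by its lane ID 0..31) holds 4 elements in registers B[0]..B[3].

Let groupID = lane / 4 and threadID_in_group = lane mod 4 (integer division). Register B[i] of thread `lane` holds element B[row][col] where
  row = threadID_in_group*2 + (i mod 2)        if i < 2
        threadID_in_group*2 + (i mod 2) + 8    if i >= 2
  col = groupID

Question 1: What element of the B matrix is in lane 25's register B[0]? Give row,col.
2,6

25: gid=6,tid=1
[0] (1*2+0+0,6) = (2,6)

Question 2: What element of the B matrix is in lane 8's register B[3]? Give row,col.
9,2

lane 8->8/4=2, 8 mod 4=0
i=3  r:2·0+1+8->9  c:2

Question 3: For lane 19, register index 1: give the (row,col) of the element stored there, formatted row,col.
lane 19: G=4 (19/4), T=3 (19%4)
i=1: r=3*2+1+0=7, c=G=4

7,4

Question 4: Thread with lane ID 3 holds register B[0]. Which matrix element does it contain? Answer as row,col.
3: grp=0,tig=3
[0] (3*2+0+0,0) = (6,0)

6,0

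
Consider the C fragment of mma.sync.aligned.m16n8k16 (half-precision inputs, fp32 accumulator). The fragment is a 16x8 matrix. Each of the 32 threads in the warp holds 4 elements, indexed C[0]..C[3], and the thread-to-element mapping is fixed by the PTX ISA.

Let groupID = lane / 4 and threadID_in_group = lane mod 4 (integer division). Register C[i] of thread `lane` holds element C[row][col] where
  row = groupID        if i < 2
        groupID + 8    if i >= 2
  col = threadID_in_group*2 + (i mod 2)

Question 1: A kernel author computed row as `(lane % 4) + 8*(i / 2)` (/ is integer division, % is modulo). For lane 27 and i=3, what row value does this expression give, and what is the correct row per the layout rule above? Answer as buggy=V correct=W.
buggy=11 correct=14

`(lane % 4) + 8*(i / 2)`[27,3]=>11
lane 27: grp=6 (27/4), tig=3 (27%4)
i=3: r=6+8=14, c=3*2+1=7
row: 11 vs 14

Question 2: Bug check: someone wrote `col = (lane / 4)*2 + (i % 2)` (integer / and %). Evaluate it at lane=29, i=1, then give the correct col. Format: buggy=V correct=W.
buggy=15 correct=3

`(lane / 4)*2 + (i % 2)`[29,1]->15
29: g=7,t=1
[1] (7+0,1*2+1) = (7,3)
col: 15 vs 3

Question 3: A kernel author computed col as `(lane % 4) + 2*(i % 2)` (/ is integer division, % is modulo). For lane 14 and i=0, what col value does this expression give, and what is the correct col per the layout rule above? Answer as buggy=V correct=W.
`(lane % 4) + 2*(i % 2)`[14,0]->2
lane 14: gid=3 (14/4), tid=2 (14%4)
i=0: r=3+0=3, c=2*2+0=4
col: 2 vs 4

buggy=2 correct=4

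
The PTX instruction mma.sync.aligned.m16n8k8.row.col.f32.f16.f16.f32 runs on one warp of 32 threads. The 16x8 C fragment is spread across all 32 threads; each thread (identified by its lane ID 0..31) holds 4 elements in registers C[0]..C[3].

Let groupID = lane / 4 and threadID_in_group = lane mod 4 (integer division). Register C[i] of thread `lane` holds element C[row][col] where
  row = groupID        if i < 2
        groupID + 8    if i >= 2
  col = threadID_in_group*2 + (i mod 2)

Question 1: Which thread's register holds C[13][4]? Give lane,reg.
r: 13->gid=5,r8=1  c: 4->tid=2,i&1=0
L=5*4+2=22  i=1*2+0=2

22,2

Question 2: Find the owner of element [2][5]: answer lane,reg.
10,1

r=2⇒gr=2,Rb=0  c=5⇒th=2,odd=1
L=2*4+2=10  i=0*2+1=1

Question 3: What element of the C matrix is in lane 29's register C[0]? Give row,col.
lane 29=>29/4=7, 29 mod 4=1
i=0  r:7+0=>7  c:2·1+0=>2

7,2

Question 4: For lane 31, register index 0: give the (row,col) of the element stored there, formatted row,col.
lane 31⇒31/4=7, 31 mod 4=3
i=0  r:7+0⇒7  c:2·3+0⇒6

7,6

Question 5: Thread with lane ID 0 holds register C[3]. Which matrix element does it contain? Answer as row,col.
lane 0: gr=0 (0/4), th=0 (0%4)
i=3: r=0+8=8, c=0*2+1=1

8,1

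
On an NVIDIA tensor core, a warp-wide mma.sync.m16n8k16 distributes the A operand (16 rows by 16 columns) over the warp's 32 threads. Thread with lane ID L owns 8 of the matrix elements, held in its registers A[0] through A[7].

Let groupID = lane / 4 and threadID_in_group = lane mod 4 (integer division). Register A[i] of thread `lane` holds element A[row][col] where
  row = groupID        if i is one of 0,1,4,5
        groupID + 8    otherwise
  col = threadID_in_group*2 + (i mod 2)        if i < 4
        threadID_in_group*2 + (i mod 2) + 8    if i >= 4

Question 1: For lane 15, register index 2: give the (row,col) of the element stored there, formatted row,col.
lane 15→15/4=3, 15 mod 4=3
i=2  r:3+8→11  c:2·3+0+0→6

11,6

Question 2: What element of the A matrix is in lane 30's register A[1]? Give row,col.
30: g=7,t=2
[1] (7+0,2*2+1+0) = (7,5)

7,5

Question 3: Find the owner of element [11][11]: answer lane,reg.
13,7

r=11⇒gr=3,Rb=1  c=11⇒Cb=1,th=1,odd=1
L=3*4+1=13  i=1*4+1*2+1=7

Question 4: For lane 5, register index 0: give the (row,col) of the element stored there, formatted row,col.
5: G=1,T=1
[0] (1+0,1*2+0+0) = (1,2)

1,2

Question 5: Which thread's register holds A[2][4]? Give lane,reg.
r=2⇒gr=2,Rb=0  c=4⇒Cb=0,th=2,odd=0
L=2*4+2=10  i=0*4+0*2+0=0

10,0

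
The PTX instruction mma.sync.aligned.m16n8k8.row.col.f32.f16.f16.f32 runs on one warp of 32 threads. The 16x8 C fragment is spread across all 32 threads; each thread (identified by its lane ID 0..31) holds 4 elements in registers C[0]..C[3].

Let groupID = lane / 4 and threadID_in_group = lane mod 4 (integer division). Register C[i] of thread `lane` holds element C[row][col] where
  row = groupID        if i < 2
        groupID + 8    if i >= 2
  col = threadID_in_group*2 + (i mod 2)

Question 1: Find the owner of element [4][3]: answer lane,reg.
r: 4->gid=4,r8=0  c: 3->tid=1,i&1=1
L=4*4+1=17  i=0*2+1=1

17,1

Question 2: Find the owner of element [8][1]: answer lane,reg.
0,3

r=8->g=0,rb=1  c=1->t=0,b0=1
L=0*4+0=0  i=1*2+1=3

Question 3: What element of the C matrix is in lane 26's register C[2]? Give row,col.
L=26->g=26>>2=6, t=26&3=2
[2]->row 6+8=14  col 2·2+0=4

14,4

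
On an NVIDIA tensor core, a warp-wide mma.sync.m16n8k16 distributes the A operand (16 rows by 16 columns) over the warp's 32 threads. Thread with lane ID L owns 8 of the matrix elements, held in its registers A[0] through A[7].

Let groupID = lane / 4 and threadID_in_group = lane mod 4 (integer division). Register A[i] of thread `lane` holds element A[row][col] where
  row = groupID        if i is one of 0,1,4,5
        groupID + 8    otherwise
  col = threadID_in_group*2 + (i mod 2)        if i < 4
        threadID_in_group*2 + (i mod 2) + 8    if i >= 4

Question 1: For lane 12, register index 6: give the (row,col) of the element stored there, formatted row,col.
lane 12=>12/4=3, 12 mod 4=0
i=6  r:3+8=>11  c:2·0+0+8=>8

11,8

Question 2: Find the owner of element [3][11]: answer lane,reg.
r=3→G=3,rhi=0  c=11→chi=1,T=1,p=1
L=3*4+1=13  i=1*4+0*2+1=5

13,5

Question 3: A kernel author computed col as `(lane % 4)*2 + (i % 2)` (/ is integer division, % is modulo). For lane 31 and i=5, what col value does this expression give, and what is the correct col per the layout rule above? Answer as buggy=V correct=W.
`(lane % 4)*2 + (i % 2)`[31,5]=>7
lane 31=>31/4=7, 31 mod 4=3
i=5  r:7+0=>7  c:2·3+1+8=>15
col: 7 vs 15

buggy=7 correct=15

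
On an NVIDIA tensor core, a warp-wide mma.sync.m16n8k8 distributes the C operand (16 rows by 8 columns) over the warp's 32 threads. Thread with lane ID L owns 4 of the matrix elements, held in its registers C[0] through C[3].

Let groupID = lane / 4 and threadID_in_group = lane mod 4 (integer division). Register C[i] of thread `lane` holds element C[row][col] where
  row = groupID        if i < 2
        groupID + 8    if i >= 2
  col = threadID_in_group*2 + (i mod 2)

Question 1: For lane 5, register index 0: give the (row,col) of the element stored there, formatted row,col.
1,2

lane 5: grp=1 (5/4), tig=1 (5%4)
i=0: r=1+0=1, c=1*2+0=2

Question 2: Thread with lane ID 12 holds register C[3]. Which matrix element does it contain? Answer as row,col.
11,1

lane 12→12/4=3, 12 mod 4=0
i=3  r:3+8→11  c:2·0+1→1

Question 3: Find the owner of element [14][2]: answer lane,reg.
r=14→G=6,rhi=1  c=2→T=1,p=0
L=6*4+1=25  i=1*2+0=2

25,2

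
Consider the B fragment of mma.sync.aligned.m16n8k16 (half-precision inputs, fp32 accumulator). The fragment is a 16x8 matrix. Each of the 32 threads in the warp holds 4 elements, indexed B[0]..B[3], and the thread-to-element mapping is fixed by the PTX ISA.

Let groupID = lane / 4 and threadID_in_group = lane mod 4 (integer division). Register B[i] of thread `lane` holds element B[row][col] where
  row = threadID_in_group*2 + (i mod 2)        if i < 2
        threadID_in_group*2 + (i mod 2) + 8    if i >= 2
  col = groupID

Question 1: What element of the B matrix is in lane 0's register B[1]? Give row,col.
1,0

L=0⇒gr=0>>2=0, th=0&3=0
[1]⇒row 0·2+1+0=1  col gr=0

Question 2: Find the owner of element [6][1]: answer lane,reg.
c=1->g=1  r=6->rb=0,t=3,b0=0
L=1*4+3=7  i=0*2+0=0

7,0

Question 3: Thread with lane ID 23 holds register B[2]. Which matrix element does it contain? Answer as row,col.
L=23->g=23>>2=5, t=23&3=3
[2]->row 3·2+0+8=14  col g=5

14,5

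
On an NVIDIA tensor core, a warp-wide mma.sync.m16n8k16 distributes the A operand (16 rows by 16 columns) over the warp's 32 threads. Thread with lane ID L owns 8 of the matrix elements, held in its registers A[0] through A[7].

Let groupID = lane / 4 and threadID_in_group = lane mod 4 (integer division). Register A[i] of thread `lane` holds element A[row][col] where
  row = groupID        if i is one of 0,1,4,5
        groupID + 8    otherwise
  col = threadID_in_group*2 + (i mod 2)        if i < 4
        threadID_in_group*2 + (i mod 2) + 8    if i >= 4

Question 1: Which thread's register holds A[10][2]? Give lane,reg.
r=10->g=2,rb=1  c=2->cb=0,t=1,b0=0
L=2*4+1=9  i=0*4+1*2+0=2

9,2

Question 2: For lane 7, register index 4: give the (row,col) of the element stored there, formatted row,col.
lane 7=>7/4=1, 7 mod 4=3
i=4  r:1+0=>1  c:2·3+0+8=>14

1,14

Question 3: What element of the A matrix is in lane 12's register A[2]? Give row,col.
lane 12: g=3 (12/4), t=0 (12%4)
i=2: r=3+8=11, c=0*2+0+0=0

11,0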